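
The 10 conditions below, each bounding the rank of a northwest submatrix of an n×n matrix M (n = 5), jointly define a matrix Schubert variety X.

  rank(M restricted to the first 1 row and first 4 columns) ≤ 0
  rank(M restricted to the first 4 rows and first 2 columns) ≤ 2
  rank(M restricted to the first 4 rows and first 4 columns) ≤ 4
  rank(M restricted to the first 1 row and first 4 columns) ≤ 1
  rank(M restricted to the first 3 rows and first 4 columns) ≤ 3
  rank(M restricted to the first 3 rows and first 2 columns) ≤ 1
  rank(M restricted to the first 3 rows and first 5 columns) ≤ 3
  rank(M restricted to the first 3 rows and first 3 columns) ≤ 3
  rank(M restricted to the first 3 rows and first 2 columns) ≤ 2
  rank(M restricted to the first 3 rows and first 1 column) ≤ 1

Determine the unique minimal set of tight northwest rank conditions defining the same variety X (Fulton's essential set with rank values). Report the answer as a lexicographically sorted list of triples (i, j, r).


Computing R[i][j] = min implied NW-rank bound (n=5, 10 conditions):

  row 1: 0, 0, 0, 0, 1
  row 2: 1, 1, 1, 1, 2
  row 3: 1, 1, 2, 2, 3
  row 4: 1, 2, 3, 3, 4
  row 5: 1, 2, 3, 4, 5

giving w = (5, 1, 3, 2, 4) via Δ²R.

Rothe diagram D(w) (5 cells), 2 SE-corners (essential conditions):

[(1, 4, 0), (3, 2, 1)]


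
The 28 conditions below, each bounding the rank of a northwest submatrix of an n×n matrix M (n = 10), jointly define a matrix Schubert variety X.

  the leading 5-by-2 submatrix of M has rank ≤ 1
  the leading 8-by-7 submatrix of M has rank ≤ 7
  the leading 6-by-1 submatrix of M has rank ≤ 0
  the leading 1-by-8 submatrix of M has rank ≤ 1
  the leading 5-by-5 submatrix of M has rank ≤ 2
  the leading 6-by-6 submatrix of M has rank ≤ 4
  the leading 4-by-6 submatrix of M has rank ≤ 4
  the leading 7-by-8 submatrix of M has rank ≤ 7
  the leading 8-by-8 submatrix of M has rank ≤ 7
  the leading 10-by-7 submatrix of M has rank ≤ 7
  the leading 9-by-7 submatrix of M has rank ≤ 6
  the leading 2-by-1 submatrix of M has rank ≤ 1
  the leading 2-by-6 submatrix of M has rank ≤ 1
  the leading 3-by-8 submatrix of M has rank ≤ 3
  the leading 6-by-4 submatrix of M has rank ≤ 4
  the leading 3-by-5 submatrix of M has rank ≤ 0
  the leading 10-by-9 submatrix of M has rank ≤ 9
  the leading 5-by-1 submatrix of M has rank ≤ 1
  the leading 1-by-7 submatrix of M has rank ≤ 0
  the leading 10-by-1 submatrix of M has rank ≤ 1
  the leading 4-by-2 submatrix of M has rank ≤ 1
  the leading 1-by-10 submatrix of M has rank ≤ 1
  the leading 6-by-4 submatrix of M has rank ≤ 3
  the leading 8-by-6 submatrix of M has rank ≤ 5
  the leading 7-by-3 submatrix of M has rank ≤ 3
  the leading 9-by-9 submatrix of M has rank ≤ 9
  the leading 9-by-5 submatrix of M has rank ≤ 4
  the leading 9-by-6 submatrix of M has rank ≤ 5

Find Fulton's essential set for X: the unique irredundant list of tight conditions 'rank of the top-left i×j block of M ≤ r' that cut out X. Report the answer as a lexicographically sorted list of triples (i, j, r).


Reconstructing r_w from the 28 given conditions:

  i=1: 0 | 0 | 0 | 0 | 0 | 0 | 0 | 1 | 1 | 1
  i=2: 0 | 0 | 0 | 0 | 0 | 1 | 1 | 2 | 2 | 2
  i=3: 0 | 0 | 0 | 0 | 0 | 1 | 2 | 3 | 3 | 3
  i=4: 0 | 1 | 1 | 1 | 1 | 2 | 3 | 4 | 4 | 4
  i=5: 0 | 1 | 2 | 2 | 2 | 3 | 4 | 5 | 5 | 5
  i=6: 0 | 1 | 2 | 3 | 3 | 4 | 5 | 6 | 6 | 6
  i=7: 1 | 2 | 3 | 4 | 4 | 5 | 6 | 7 | 7 | 7
  i=8: 1 | 2 | 3 | 4 | 4 | 5 | 6 | 7 | 8 | 8
  i=9: 1 | 2 | 3 | 4 | 4 | 5 | 6 | 7 | 8 | 9
  i=10: 1 | 2 | 3 | 4 | 5 | 6 | 7 | 8 | 9 | 10

so w = (8, 6, 7, 2, 3, 4, 1, 9, 10, 5).

4 SE-corners of the 22-cell Rothe diagram give Ess(w):

[(1, 7, 0), (3, 5, 0), (6, 1, 0), (9, 5, 4)]


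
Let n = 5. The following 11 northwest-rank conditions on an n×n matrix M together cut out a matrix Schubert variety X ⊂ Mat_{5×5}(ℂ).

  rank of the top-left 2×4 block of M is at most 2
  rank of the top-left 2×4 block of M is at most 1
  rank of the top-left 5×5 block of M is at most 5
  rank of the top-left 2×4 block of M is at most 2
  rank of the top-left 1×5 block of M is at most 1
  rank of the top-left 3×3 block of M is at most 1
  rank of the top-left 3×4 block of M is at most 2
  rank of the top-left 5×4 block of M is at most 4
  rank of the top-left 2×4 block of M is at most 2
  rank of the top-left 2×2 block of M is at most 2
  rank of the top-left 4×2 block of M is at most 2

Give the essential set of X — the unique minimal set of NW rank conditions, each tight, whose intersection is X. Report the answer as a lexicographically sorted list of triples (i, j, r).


Rank table r_w(5×5) implied by the 11 constraints:

  row 1: 1 | 1 | 1 | 1 | 1
  row 2: 1 | 1 | 1 | 1 | 2
  row 3: 1 | 1 | 1 | 2 | 3
  row 4: 1 | 2 | 2 | 3 | 4
  row 5: 1 | 2 | 3 | 4 | 5

so w = (1, 5, 4, 2, 3).

|D(w)|=5, |Ess(w)|=2:

[(2, 4, 1), (3, 3, 1)]


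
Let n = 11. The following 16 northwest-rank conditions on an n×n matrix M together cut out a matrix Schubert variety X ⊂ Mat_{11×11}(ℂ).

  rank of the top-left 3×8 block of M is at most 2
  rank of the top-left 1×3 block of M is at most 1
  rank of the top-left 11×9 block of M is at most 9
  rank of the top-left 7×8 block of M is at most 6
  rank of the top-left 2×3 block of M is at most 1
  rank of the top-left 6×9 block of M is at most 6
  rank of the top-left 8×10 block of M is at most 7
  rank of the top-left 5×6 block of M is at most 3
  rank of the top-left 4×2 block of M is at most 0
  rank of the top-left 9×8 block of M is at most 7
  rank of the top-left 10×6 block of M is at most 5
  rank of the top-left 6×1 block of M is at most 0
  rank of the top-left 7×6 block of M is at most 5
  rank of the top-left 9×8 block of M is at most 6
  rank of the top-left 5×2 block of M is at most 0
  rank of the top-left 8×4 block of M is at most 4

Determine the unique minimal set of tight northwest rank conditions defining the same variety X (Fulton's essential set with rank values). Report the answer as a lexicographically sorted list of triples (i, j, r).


Computing R[i][j] = min implied NW-rank bound (n=11, 16 conditions):

  row 1: 0 0 1 1 1 1 1 1 1 1 1
  row 2: 0 0 1 2 2 2 2 2 2 2 2
  row 3: 0 0 1 2 2 2 2 2 3 3 3
  row 4: 0 0 1 2 3 3 3 3 4 4 4
  row 5: 0 0 1 2 3 3 4 4 5 5 5
  row 6: 0 1 2 3 4 4 5 5 6 6 6
  row 7: 1 2 3 4 5 5 6 6 7 7 7
  row 8: 1 2 3 4 5 5 6 6 7 7 8
  row 9: 1 2 3 4 5 5 6 6 7 8 9
  row 10: 1 2 3 4 5 5 6 7 8 9 10
  row 11: 1 2 3 4 5 6 7 8 9 10 11

giving w = (3, 4, 9, 5, 7, 2, 1, 11, 10, 8, 6) via Δ²R.

Fulton essential set (7 of the 22 Rothe cells):

[(3, 8, 2), (5, 2, 0), (5, 6, 3), (6, 1, 0), (8, 10, 7), (9, 8, 6), (10, 6, 5)]


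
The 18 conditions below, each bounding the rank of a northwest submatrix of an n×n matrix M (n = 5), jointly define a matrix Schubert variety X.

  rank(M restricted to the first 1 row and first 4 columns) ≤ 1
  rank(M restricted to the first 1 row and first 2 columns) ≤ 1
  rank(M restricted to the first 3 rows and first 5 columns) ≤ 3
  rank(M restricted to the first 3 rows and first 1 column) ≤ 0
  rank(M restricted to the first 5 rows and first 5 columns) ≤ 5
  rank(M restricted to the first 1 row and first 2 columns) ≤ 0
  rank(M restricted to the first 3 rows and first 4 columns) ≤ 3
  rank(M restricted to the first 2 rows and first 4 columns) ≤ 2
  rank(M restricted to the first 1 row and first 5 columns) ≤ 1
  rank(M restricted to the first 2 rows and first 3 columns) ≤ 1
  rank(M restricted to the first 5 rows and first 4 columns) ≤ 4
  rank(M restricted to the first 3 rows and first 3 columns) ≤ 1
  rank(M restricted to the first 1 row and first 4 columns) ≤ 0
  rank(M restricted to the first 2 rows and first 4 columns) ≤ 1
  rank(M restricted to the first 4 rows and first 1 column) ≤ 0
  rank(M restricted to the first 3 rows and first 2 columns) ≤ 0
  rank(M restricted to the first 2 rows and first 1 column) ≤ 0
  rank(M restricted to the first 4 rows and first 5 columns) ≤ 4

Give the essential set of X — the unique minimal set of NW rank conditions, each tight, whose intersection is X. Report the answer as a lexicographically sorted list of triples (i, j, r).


Rank table r_w(5×5) implied by the 18 constraints:

  i=1: 0, 0, 0, 0, 1
  i=2: 0, 0, 1, 1, 2
  i=3: 0, 0, 1, 2, 3
  i=4: 0, 1, 2, 3, 4
  i=5: 1, 2, 3, 4, 5

giving w = (5, 3, 4, 2, 1) via Δ²R.

D(w) has 9 cells with 3 SE-corners; essential set:

[(1, 4, 0), (3, 2, 0), (4, 1, 0)]


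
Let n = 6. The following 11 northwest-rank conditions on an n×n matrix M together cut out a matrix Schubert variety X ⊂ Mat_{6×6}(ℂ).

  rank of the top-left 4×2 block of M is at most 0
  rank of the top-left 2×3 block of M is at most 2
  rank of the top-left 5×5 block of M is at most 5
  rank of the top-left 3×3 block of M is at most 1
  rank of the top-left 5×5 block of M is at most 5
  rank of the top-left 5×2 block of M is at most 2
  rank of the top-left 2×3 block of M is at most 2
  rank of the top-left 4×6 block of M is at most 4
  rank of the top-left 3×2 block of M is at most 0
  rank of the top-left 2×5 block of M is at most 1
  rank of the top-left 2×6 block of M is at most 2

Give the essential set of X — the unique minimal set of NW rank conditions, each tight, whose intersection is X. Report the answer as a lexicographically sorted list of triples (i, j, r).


Computing R[i][j] = min implied NW-rank bound (n=6, 11 conditions):

  R[1]: 0, 0, 1, 1, 1, 1
  R[2]: 0, 0, 1, 1, 1, 2
  R[3]: 0, 0, 1, 2, 2, 3
  R[4]: 0, 0, 1, 2, 3, 4
  R[5]: 1, 1, 2, 3, 4, 5
  R[6]: 1, 2, 3, 4, 5, 6

reading off 1-entries of Δ²R: w = (3, 6, 4, 5, 1, 2).

D(w) has 10 cells with 2 SE-corners; essential set:

[(2, 5, 1), (4, 2, 0)]


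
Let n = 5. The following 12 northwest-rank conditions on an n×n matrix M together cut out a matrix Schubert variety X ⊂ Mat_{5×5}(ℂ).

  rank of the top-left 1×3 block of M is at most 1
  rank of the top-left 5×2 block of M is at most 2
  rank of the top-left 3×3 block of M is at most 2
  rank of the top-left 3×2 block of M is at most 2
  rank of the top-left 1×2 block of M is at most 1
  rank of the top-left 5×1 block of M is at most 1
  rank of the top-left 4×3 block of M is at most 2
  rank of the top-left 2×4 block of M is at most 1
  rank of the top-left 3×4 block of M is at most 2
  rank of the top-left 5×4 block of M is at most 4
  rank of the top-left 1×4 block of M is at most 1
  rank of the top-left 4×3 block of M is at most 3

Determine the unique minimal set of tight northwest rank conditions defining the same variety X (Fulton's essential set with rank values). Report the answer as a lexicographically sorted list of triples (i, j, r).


Rank table r_w(5×5) implied by the 12 constraints:

  row 1: 1 | 1 | 1 | 1 | 1
  row 2: 1 | 1 | 1 | 1 | 2
  row 3: 1 | 2 | 2 | 2 | 3
  row 4: 1 | 2 | 2 | 3 | 4
  row 5: 1 | 2 | 3 | 4 | 5

second differences of R give the permutation w = (1, 5, 2, 4, 3).

D(w) has 4 cells with 2 SE-corners; essential set:

[(2, 4, 1), (4, 3, 2)]


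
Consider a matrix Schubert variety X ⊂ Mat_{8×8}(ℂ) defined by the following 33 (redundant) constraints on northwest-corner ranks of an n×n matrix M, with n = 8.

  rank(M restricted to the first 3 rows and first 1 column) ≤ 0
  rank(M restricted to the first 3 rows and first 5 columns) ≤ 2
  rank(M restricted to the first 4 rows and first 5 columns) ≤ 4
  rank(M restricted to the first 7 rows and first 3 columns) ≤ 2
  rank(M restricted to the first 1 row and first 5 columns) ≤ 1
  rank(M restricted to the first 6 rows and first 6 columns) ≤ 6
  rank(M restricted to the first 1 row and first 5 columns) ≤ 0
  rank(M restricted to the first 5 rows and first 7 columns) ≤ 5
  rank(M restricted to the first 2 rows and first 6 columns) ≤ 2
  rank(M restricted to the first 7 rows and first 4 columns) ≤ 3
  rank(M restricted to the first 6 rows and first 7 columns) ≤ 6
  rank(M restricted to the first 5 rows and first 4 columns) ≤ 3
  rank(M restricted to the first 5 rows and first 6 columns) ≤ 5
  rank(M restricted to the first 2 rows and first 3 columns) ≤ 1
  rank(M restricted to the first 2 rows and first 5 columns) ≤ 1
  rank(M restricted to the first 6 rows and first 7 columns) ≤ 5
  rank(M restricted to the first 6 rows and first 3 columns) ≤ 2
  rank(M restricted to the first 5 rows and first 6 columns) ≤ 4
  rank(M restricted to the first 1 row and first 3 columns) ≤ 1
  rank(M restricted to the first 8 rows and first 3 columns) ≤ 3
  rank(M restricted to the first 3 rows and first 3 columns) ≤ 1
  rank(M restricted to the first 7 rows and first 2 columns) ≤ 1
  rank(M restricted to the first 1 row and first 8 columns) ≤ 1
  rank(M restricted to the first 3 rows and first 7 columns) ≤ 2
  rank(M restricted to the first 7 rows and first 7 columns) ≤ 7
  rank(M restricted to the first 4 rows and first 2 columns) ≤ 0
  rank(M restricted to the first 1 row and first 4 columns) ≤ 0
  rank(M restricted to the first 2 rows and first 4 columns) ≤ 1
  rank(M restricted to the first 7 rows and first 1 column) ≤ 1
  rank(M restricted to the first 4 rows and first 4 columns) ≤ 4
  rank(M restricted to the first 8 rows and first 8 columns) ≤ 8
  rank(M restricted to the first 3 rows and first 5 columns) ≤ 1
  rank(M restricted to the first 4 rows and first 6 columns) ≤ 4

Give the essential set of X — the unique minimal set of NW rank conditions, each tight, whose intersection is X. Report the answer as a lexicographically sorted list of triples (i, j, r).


Computing R[i][j] = min implied NW-rank bound (n=8, 33 conditions):

  R[1]: 0 | 0 | 0 | 0 | 0 | 1 | 1 | 1
  R[2]: 0 | 0 | 1 | 1 | 1 | 2 | 2 | 2
  R[3]: 0 | 0 | 1 | 1 | 1 | 2 | 2 | 3
  R[4]: 0 | 0 | 1 | 2 | 2 | 3 | 3 | 4
  R[5]: 1 | 1 | 2 | 3 | 3 | 4 | 4 | 5
  R[6]: 1 | 1 | 2 | 3 | 4 | 5 | 5 | 6
  R[7]: 1 | 1 | 2 | 3 | 4 | 5 | 6 | 7
  R[8]: 1 | 2 | 3 | 4 | 5 | 6 | 7 | 8

giving w = (6, 3, 8, 4, 1, 5, 7, 2) via Δ²R.

5 SE-corners of the 16-cell Rothe diagram give Ess(w):

[(1, 5, 0), (3, 5, 1), (3, 7, 2), (4, 2, 0), (7, 2, 1)]


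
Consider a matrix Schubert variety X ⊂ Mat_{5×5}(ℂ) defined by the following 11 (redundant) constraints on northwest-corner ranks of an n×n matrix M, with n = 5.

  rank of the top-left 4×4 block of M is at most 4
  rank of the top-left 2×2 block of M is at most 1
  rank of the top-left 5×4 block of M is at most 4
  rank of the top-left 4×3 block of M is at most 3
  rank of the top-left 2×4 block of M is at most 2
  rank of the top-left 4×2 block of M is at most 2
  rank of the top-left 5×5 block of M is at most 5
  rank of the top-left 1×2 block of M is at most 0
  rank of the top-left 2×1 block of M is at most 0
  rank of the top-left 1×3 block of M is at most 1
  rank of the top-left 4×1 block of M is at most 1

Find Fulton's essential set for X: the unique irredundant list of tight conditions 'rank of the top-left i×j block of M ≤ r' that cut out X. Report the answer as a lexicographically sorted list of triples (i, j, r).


The tightest implied rank at each (i,j), from the 11 conditions:

  R[1]: 0 | 0 | 1 | 1 | 1
  R[2]: 0 | 1 | 2 | 2 | 2
  R[3]: 1 | 2 | 3 | 3 | 3
  R[4]: 1 | 2 | 3 | 4 | 4
  R[5]: 1 | 2 | 3 | 4 | 5

so w = (3, 2, 1, 4, 5).

Rothe diagram D(w) (3 cells), 2 SE-corners (essential conditions):

[(1, 2, 0), (2, 1, 0)]


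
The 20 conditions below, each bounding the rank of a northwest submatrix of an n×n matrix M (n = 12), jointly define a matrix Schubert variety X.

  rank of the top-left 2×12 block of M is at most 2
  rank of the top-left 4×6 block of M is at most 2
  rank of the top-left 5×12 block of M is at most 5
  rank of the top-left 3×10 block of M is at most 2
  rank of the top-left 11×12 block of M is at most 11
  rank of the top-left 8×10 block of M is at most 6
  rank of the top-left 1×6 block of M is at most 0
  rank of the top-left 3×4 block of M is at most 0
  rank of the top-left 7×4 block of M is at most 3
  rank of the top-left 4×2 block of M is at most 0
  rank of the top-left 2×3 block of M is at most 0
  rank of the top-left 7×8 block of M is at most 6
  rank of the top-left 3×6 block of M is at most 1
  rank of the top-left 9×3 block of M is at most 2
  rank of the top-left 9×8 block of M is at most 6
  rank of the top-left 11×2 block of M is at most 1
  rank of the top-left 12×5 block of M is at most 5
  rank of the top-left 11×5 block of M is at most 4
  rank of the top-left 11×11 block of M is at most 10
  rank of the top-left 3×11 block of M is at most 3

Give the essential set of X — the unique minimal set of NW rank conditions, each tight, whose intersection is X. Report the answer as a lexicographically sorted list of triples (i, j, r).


The tightest implied rank at each (i,j), from the 20 conditions:

  row 1: 0 0 0 0 0 0 1 1 1 1 1 1
  row 2: 0 0 0 0 1 1 2 2 2 2 2 2
  row 3: 0 0 0 0 1 1 2 2 2 2 3 3
  row 4: 0 0 1 1 2 2 3 3 3 3 4 4
  row 5: 1 1 2 2 3 3 4 4 4 4 5 5
  row 6: 1 1 2 3 4 4 5 5 5 5 6 6
  row 7: 1 1 2 3 4 5 6 6 6 6 7 7
  row 8: 1 1 2 3 4 5 6 6 6 6 7 8
  row 9: 1 1 2 3 4 5 6 6 7 7 8 9
  row 10: 1 1 2 3 4 5 6 7 8 8 9 10
  row 11: 1 1 2 3 4 5 6 7 8 9 10 11
  row 12: 1 2 3 4 5 6 7 8 9 10 11 12

so w = (7, 5, 11, 3, 1, 4, 6, 12, 9, 8, 10, 2).

8 SE-corners of the 30-cell Rothe diagram give Ess(w):

[(1, 6, 0), (3, 4, 0), (3, 6, 1), (3, 10, 2), (4, 2, 0), (8, 10, 6), (9, 8, 6), (11, 2, 1)]


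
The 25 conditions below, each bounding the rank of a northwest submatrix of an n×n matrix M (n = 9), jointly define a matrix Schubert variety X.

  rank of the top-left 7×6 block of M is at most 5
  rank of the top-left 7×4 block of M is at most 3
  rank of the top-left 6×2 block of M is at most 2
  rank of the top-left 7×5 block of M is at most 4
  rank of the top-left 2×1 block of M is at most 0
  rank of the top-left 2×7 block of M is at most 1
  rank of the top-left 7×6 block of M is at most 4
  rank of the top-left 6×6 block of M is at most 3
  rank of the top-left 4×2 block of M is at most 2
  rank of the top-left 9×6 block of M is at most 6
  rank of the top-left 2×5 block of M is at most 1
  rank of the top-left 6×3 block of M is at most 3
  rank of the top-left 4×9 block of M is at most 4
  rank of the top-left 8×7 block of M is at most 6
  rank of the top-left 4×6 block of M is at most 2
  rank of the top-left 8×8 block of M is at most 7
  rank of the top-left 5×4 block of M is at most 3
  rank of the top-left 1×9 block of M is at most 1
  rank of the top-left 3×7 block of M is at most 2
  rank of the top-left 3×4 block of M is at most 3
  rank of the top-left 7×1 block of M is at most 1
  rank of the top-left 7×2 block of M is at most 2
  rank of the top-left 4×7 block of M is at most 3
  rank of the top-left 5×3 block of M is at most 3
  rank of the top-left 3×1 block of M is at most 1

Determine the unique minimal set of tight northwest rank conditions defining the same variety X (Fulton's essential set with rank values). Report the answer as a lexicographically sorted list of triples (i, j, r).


Propagating the 25 rank bounds to every northwest block:

  0, 1, 1, 1, 1, 1, 1, 1, 1
  0, 1, 1, 1, 1, 1, 1, 2, 2
  1, 2, 2, 2, 2, 2, 2, 3, 3
  1, 2, 2, 2, 2, 2, 3, 4, 4
  1, 2, 3, 3, 3, 3, 4, 5, 5
  1, 2, 3, 3, 3, 3, 4, 5, 6
  1, 2, 3, 3, 4, 4, 5, 6, 7
  1, 2, 3, 4, 5, 5, 6, 7, 8
  1, 2, 3, 4, 5, 6, 7, 8, 9

second differences of R give the permutation w = (2, 8, 1, 7, 3, 9, 5, 4, 6).

Fulton essential set (5 of the 15 Rothe cells):

[(2, 1, 0), (2, 7, 1), (4, 6, 2), (6, 6, 3), (7, 4, 3)]


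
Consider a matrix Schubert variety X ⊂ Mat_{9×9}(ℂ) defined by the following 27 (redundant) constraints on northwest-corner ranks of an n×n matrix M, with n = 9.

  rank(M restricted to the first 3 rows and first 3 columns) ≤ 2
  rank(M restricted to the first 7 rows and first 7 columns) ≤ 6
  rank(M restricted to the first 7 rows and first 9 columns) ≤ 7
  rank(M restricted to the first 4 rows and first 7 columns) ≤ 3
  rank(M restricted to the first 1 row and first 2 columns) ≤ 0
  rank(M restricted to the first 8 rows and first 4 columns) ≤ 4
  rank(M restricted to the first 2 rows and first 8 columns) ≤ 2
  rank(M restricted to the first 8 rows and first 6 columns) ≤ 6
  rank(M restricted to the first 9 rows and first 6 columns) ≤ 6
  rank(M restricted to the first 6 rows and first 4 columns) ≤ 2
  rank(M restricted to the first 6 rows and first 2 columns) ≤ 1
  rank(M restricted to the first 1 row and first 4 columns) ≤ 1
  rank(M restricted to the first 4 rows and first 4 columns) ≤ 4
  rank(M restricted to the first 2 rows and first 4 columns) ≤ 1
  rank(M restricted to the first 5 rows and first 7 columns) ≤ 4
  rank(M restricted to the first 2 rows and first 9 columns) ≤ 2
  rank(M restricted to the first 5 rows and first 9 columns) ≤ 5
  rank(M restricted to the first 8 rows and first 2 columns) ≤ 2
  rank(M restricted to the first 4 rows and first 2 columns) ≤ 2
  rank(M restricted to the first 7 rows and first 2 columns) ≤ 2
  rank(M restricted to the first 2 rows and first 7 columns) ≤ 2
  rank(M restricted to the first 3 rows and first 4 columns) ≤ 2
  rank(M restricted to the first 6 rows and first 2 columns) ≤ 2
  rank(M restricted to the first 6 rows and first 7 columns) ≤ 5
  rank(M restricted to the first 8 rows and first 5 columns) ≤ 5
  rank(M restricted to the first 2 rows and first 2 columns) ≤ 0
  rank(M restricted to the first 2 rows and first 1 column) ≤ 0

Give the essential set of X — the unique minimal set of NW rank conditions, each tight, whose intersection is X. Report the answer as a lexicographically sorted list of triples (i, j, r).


The tightest implied rank at each (i,j), from the 27 conditions:

  R[1]: 0 0 1 1 1 1 1 1 1
  R[2]: 0 0 1 1 2 2 2 2 2
  R[3]: 1 1 2 2 3 3 3 3 3
  R[4]: 1 1 2 2 3 3 3 4 4
  R[5]: 1 1 2 2 3 4 4 5 5
  R[6]: 1 1 2 2 3 4 5 6 6
  R[7]: 1 2 3 3 4 5 6 7 7
  R[8]: 1 2 3 4 5 6 7 8 8
  R[9]: 1 2 3 4 5 6 7 8 9

so w = (3, 5, 1, 8, 6, 7, 2, 4, 9).

|D(w)|=13, |Ess(w)|=5:

[(2, 2, 0), (2, 4, 1), (4, 7, 3), (6, 2, 1), (6, 4, 2)]


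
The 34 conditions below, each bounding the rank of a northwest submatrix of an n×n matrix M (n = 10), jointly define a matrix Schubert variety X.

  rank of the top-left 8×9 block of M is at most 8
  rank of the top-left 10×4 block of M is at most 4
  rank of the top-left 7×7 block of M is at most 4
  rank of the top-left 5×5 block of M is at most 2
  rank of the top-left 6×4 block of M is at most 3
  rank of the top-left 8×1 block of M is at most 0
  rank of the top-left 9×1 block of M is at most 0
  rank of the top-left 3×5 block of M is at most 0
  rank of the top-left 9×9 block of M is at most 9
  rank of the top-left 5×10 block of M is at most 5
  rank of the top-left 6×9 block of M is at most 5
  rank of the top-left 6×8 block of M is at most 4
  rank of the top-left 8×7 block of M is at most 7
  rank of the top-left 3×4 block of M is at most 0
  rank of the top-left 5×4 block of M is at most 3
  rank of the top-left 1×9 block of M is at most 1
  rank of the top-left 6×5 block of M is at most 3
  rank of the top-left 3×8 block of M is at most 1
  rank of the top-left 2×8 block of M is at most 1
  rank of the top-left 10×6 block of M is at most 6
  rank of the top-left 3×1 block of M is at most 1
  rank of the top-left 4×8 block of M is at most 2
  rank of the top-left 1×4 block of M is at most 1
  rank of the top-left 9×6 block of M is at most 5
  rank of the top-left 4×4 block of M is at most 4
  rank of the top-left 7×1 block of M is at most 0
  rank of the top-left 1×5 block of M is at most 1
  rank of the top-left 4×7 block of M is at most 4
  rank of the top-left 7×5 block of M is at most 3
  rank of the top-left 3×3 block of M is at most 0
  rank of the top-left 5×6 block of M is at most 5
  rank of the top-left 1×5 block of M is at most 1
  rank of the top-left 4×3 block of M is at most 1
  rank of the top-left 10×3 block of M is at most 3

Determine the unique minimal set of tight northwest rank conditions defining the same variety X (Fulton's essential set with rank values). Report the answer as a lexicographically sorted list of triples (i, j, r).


Recovering R(i,j) via the rank-extension bound from the 34 conditions:

  R[1]: 0 0 0 0 0 1 1 1 1 1
  R[2]: 0 0 0 0 0 1 1 1 2 2
  R[3]: 0 0 0 0 0 1 1 1 2 3
  R[4]: 0 1 1 1 1 2 2 2 3 4
  R[5]: 0 1 2 2 2 3 3 3 4 5
  R[6]: 0 1 2 3 3 4 4 4 5 6
  R[7]: 0 1 2 3 3 4 4 5 6 7
  R[8]: 0 1 2 3 4 5 5 6 7 8
  R[9]: 0 1 2 3 4 5 6 7 8 9
  R[10]: 1 2 3 4 5 6 7 8 9 10

second differences of R give the permutation w = (6, 9, 10, 2, 3, 4, 8, 5, 7, 1).

|D(w)|=27, |Ess(w)|=5:

[(3, 5, 0), (3, 8, 1), (7, 5, 3), (7, 7, 4), (9, 1, 0)]


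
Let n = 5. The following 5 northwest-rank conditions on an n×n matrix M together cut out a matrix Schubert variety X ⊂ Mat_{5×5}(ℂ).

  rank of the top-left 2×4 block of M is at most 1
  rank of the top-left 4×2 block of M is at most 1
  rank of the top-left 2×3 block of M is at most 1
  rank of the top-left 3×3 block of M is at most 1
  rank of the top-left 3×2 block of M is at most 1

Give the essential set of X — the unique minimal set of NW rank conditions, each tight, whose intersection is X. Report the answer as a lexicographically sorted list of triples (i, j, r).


Reconstructing r_w from the 5 given conditions:

  row 1: 1 | 1 | 1 | 1 | 1
  row 2: 1 | 1 | 1 | 1 | 2
  row 3: 1 | 1 | 1 | 2 | 3
  row 4: 1 | 1 | 2 | 3 | 4
  row 5: 1 | 2 | 3 | 4 | 5

so w = (1, 5, 4, 3, 2).

|D(w)|=6, |Ess(w)|=3:

[(2, 4, 1), (3, 3, 1), (4, 2, 1)]


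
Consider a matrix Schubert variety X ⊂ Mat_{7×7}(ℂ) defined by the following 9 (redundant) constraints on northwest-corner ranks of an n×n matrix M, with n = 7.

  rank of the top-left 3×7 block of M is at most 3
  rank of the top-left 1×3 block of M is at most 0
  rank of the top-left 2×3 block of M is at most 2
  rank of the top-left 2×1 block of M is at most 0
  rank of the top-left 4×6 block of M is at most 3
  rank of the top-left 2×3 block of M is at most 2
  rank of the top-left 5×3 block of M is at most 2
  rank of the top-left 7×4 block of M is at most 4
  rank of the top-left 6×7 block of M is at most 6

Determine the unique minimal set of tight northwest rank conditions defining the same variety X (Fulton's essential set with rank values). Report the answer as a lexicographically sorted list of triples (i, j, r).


Recovering R(i,j) via the rank-extension bound from the 9 conditions:

  row 1: 0  0  0  1  1  1  1
  row 2: 0  1  1  2  2  2  2
  row 3: 1  2  2  3  3  3  3
  row 4: 1  2  2  3  3  3  4
  row 5: 1  2  2  3  4  4  5
  row 6: 1  2  3  4  5  5  6
  row 7: 1  2  3  4  5  6  7

so w = (4, 2, 1, 7, 5, 3, 6).

Fulton essential set (4 of the 8 Rothe cells):

[(1, 3, 0), (2, 1, 0), (4, 6, 3), (5, 3, 2)]


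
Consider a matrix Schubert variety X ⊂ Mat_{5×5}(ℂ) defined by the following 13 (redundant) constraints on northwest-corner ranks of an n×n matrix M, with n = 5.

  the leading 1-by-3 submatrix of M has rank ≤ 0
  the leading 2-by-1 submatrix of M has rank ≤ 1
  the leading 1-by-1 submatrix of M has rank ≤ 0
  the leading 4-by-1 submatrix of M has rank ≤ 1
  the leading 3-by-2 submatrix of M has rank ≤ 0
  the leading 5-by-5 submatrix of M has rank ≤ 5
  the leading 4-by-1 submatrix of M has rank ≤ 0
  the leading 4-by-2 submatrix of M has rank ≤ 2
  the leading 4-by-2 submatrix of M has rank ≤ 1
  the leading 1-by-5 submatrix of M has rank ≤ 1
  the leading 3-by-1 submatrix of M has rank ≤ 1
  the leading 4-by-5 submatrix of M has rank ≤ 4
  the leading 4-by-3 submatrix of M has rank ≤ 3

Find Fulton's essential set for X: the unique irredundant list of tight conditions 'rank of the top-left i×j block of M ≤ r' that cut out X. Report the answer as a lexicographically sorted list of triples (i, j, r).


The tightest implied rank at each (i,j), from the 13 conditions:

  row 1: 0, 0, 0, 1, 1
  row 2: 0, 0, 1, 2, 2
  row 3: 0, 0, 1, 2, 3
  row 4: 0, 1, 2, 3, 4
  row 5: 1, 2, 3, 4, 5

the unique w with this rank table is (4, 3, 5, 2, 1).

Rothe diagram D(w) (8 cells), 3 SE-corners (essential conditions):

[(1, 3, 0), (3, 2, 0), (4, 1, 0)]


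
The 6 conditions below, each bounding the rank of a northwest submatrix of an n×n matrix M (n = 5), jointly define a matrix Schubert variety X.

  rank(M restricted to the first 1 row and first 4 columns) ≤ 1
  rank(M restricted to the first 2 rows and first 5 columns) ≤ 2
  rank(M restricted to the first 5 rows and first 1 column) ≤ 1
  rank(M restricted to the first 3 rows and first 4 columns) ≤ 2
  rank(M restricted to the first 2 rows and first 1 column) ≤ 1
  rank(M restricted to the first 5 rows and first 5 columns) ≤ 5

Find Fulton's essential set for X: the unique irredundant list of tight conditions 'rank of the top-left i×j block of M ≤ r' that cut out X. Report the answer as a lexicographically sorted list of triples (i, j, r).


Rank table r_w(5×5) implied by the 6 constraints:

  R[1]: 1, 1, 1, 1, 1
  R[2]: 1, 2, 2, 2, 2
  R[3]: 1, 2, 2, 2, 3
  R[4]: 1, 2, 3, 3, 4
  R[5]: 1, 2, 3, 4, 5

reading off 1-entries of Δ²R: w = (1, 2, 5, 3, 4).

|D(w)|=2, |Ess(w)|=1:

[(3, 4, 2)]


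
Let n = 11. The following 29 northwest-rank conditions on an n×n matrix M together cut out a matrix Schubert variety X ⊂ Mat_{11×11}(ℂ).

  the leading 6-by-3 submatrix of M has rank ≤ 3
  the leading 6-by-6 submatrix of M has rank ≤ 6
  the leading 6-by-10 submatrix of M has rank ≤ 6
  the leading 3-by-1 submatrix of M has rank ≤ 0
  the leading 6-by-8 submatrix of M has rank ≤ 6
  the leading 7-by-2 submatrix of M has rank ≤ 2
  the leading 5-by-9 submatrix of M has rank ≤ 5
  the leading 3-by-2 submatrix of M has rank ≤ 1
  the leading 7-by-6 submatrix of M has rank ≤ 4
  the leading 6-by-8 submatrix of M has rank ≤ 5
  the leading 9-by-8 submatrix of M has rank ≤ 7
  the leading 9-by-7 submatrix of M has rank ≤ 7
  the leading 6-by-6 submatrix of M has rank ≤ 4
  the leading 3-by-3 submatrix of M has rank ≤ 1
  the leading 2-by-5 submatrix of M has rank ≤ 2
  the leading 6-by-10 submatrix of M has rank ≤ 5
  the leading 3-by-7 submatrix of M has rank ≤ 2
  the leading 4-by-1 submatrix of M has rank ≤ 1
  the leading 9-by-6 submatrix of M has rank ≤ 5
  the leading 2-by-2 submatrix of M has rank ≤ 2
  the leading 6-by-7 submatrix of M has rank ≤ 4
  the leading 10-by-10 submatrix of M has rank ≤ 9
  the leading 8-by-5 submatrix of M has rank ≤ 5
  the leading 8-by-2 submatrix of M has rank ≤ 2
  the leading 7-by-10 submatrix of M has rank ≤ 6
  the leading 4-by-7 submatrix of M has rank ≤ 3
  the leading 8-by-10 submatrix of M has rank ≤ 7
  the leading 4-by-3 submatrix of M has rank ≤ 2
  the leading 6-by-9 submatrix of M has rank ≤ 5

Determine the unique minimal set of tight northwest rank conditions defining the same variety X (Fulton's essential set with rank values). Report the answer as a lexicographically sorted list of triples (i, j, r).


Propagating the 29 rank bounds to every northwest block:

  i=1: 0, 1, 1, 1, 1, 1, 1, 1, 1, 1, 1
  i=2: 0, 1, 1, 2, 2, 2, 2, 2, 2, 2, 2
  i=3: 0, 1, 1, 2, 2, 2, 2, 3, 3, 3, 3
  i=4: 1, 2, 2, 3, 3, 3, 3, 4, 4, 4, 4
  i=5: 1, 2, 3, 4, 4, 4, 4, 5, 5, 5, 5
  i=6: 1, 2, 3, 4, 4, 4, 4, 5, 5, 5, 6
  i=7: 1, 2, 3, 4, 4, 4, 5, 6, 6, 6, 7
  i=8: 1, 2, 3, 4, 5, 5, 6, 7, 7, 7, 8
  i=9: 1, 2, 3, 4, 5, 5, 6, 7, 8, 8, 9
  i=10: 1, 2, 3, 4, 5, 6, 7, 8, 9, 9, 10
  i=11: 1, 2, 3, 4, 5, 6, 7, 8, 9, 10, 11

giving w = (2, 4, 8, 1, 3, 11, 7, 5, 9, 6, 10) via Δ²R.

Fulton essential set (7 of the 16 Rothe cells):

[(3, 1, 0), (3, 3, 1), (3, 7, 2), (6, 7, 4), (6, 10, 5), (7, 6, 4), (9, 6, 5)]


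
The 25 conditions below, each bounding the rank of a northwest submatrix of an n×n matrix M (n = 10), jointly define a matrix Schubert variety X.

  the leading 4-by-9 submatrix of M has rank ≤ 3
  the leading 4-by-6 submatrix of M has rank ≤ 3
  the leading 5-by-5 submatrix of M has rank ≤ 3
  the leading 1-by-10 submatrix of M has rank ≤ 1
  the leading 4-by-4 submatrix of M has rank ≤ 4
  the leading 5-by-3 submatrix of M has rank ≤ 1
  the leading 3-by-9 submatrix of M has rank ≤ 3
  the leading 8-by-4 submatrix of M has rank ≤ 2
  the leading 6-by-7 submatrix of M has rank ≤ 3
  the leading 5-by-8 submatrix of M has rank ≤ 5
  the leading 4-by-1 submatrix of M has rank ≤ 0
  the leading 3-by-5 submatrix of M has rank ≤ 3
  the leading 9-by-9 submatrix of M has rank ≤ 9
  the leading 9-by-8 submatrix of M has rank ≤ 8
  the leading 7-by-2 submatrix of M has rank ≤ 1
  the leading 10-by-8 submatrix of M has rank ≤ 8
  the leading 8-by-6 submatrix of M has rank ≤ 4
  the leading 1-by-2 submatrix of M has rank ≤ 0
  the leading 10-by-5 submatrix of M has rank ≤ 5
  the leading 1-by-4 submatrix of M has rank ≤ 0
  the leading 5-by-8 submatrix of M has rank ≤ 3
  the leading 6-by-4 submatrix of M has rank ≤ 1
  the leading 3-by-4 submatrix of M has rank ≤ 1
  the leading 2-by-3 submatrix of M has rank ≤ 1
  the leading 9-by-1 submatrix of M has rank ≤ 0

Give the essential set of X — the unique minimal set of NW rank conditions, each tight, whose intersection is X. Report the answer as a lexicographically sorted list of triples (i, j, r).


Recovering R(i,j) via the rank-extension bound from the 25 conditions:

  i=1: 0, 0, 0, 0, 1, 1, 1, 1, 1, 1
  i=2: 0, 1, 1, 1, 2, 2, 2, 2, 2, 2
  i=3: 0, 1, 1, 1, 2, 3, 3, 3, 3, 3
  i=4: 0, 1, 1, 1, 2, 3, 3, 3, 3, 4
  i=5: 0, 1, 1, 1, 2, 3, 3, 3, 4, 5
  i=6: 0, 1, 1, 1, 2, 3, 3, 4, 5, 6
  i=7: 0, 1, 2, 2, 3, 4, 4, 5, 6, 7
  i=8: 0, 1, 2, 2, 3, 4, 5, 6, 7, 8
  i=9: 0, 1, 2, 3, 4, 5, 6, 7, 8, 9
  i=10: 1, 2, 3, 4, 5, 6, 7, 8, 9, 10

reading off 1-entries of Δ²R: w = (5, 2, 6, 10, 9, 8, 3, 7, 4, 1).

|D(w)|=27, |Ess(w)|=7:

[(1, 4, 0), (4, 9, 3), (5, 8, 3), (6, 4, 1), (6, 7, 3), (8, 4, 2), (9, 1, 0)]


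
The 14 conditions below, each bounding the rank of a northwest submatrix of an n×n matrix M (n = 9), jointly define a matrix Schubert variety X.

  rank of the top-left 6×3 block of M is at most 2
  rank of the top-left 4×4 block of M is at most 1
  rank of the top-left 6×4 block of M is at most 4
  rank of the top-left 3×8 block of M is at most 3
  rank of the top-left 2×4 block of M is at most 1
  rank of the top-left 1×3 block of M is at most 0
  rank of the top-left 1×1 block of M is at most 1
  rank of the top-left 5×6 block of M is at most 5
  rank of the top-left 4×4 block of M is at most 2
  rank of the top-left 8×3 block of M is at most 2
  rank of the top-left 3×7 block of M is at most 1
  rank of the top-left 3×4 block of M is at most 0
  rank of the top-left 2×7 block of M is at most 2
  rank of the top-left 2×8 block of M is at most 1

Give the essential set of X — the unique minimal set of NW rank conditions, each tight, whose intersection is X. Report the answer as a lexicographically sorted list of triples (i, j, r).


Reconstructing r_w from the 14 given conditions:

  0 | 0 | 0 | 0 | 1 | 1 | 1 | 1 | 1
  0 | 0 | 0 | 0 | 1 | 1 | 1 | 1 | 2
  0 | 0 | 0 | 0 | 1 | 1 | 1 | 2 | 3
  1 | 1 | 1 | 1 | 2 | 2 | 2 | 3 | 4
  1 | 2 | 2 | 2 | 3 | 3 | 3 | 4 | 5
  1 | 2 | 2 | 3 | 4 | 4 | 4 | 5 | 6
  1 | 2 | 2 | 3 | 4 | 5 | 5 | 6 | 7
  1 | 2 | 2 | 3 | 4 | 5 | 6 | 7 | 8
  1 | 2 | 3 | 4 | 5 | 6 | 7 | 8 | 9

reading off 1-entries of Δ²R: w = (5, 9, 8, 1, 2, 4, 6, 7, 3).

4 SE-corners of the 20-cell Rothe diagram give Ess(w):

[(2, 8, 1), (3, 4, 0), (3, 7, 1), (8, 3, 2)]


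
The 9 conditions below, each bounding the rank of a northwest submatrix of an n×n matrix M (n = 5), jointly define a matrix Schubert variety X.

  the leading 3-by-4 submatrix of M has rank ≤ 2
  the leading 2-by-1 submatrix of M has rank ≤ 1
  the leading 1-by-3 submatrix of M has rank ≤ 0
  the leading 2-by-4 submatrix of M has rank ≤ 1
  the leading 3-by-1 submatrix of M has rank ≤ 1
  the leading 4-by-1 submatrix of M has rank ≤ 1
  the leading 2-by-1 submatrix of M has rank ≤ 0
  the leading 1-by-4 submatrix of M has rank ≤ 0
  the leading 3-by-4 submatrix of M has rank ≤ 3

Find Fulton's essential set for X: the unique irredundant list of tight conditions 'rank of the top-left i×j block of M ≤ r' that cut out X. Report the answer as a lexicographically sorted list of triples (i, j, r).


The tightest implied rank at each (i,j), from the 9 conditions:

  0 | 0 | 0 | 0 | 1
  0 | 1 | 1 | 1 | 2
  1 | 2 | 2 | 2 | 3
  1 | 2 | 3 | 3 | 4
  1 | 2 | 3 | 4 | 5

so w = (5, 2, 1, 3, 4).

ℓ(w)=5; the 2 essential cells (i,j,r):

[(1, 4, 0), (2, 1, 0)]


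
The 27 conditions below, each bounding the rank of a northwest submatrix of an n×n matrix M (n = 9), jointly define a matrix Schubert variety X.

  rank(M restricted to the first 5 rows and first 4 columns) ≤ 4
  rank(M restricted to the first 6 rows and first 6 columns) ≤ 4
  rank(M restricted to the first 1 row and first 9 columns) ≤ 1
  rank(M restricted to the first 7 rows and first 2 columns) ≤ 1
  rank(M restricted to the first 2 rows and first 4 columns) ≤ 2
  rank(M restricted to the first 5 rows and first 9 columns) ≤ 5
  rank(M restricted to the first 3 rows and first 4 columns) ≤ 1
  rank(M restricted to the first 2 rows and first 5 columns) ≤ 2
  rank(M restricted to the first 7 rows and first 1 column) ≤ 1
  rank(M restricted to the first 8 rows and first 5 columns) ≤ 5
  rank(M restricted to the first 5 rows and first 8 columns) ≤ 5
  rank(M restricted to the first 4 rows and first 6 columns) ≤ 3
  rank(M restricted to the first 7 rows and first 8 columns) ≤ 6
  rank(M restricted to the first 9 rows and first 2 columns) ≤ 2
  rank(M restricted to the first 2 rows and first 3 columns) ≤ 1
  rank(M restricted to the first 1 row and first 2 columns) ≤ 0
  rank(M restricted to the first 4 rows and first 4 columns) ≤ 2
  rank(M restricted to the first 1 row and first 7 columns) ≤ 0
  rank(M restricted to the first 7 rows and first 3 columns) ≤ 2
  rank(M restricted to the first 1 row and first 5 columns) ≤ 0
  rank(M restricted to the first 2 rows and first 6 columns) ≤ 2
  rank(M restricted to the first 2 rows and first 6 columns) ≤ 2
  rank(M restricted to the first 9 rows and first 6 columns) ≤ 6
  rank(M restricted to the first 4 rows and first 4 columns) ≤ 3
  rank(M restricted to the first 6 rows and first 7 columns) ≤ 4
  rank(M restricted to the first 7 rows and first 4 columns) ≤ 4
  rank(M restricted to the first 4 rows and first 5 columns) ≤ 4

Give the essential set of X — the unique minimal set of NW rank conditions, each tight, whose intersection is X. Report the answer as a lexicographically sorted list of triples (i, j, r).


Recovering R(i,j) via the rank-extension bound from the 27 conditions:

  row 1: 0  0  0  0  0  0  0  1  1
  row 2: 1  1  1  1  1  1  1  2  2
  row 3: 1  1  1  1  2  2  2  3  3
  row 4: 1  1  2  2  3  3  3  4  4
  row 5: 1  1  2  3  4  4  4  5  5
  row 6: 1  1  2  3  4  4  4  5  6
  row 7: 1  1  2  3  4  5  5  6  7
  row 8: 1  2  3  4  5  6  6  7  8
  row 9: 1  2  3  4  5  6  7  8  9

hence w(1..9) = (8, 1, 5, 3, 4, 9, 6, 2, 7).

ℓ(w)=16; the 4 essential cells (i,j,r):

[(1, 7, 0), (3, 4, 1), (6, 7, 4), (7, 2, 1)]


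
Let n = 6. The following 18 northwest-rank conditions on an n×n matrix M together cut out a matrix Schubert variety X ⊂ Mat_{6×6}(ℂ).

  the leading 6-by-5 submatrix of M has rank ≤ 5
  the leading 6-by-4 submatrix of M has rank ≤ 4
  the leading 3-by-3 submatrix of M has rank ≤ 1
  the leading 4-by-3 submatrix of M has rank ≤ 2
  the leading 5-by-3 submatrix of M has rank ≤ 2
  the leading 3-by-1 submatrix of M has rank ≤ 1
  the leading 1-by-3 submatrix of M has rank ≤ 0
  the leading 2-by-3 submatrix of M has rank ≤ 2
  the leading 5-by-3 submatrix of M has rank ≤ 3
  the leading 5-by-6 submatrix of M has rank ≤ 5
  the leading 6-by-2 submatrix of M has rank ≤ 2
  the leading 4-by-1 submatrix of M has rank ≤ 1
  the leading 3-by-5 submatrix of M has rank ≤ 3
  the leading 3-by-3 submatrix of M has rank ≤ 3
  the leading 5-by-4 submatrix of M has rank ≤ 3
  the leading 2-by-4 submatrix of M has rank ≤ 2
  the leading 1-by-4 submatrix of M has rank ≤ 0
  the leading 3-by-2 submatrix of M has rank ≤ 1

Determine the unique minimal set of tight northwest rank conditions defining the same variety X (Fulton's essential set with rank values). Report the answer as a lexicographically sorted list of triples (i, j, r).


Recovering R(i,j) via the rank-extension bound from the 18 conditions:

  0 0 0 0 1 1
  1 1 1 1 2 2
  1 1 1 2 3 3
  1 2 2 3 4 4
  1 2 2 3 4 5
  1 2 3 4 5 6

the unique w with this rank table is (5, 1, 4, 2, 6, 3).

Fulton essential set (3 of the 7 Rothe cells):

[(1, 4, 0), (3, 3, 1), (5, 3, 2)]
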